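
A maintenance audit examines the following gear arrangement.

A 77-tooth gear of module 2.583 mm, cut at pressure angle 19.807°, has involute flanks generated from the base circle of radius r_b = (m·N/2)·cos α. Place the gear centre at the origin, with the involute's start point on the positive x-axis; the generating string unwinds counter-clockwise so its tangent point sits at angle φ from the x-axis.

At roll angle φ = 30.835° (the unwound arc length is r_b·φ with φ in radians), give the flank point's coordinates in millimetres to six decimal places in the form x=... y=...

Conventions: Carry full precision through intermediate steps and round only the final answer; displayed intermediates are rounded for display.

x=106.146041 y=4.721852

topology: single-mesh involute geometry — m = 2.583, N = 77
pitch radius r_p = m·N/2 = 2.583·77/2 = 99.445500
base radius r_b = r_p·cos α = 99.445500·cos 19.807° = 93.562242
roll angle φ = 30.835° = 0.53817227 rad
x = r_b·(cos φ + φ·sin φ) = 106.146041
y = r_b·(sin φ − φ·cos φ) = 4.721852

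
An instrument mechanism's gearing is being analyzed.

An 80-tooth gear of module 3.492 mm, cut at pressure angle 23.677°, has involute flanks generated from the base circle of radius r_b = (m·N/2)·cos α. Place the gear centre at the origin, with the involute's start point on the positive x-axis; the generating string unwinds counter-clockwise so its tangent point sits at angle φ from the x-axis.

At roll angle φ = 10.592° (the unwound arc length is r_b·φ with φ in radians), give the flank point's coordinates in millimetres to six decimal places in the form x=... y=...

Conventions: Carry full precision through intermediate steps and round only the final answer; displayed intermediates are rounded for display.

x=130.089521 y=0.268476

single-mesh involute tooth geometry (80T wheel at module 3.492)
pitch radius r_p = m·N/2 = 3.492·80/2 = 139.680000
base radius r_b = r_p·cos α = 139.680000·cos 23.677° = 127.922278
roll angle φ = 10.592° = 0.18486527 rad
x = r_b·(cos φ + φ·sin φ) = 130.089521
y = r_b·(sin φ − φ·cos φ) = 0.268476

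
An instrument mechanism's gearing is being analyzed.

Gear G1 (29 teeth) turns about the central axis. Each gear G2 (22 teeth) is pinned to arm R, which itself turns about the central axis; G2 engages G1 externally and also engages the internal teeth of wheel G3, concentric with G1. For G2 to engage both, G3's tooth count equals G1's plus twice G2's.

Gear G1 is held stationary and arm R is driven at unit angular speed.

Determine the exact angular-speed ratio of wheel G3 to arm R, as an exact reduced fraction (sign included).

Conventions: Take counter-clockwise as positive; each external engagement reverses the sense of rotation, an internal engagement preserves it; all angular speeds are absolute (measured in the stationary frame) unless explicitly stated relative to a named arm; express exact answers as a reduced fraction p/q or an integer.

102/73

topology: planetary set — G1 29T / G2 22T / G3 73T, arm = carrier (Willis)
ring teeth: 29 + 2·22 = 73
29(ω_sun−ω_arm) = −73(ω_ring−ω_arm),  ω_sun = 0, ω_arm = 1
ω_ring = 1 − (29/73)(0−1) = 102/73
ω_out/ω_in = 102/73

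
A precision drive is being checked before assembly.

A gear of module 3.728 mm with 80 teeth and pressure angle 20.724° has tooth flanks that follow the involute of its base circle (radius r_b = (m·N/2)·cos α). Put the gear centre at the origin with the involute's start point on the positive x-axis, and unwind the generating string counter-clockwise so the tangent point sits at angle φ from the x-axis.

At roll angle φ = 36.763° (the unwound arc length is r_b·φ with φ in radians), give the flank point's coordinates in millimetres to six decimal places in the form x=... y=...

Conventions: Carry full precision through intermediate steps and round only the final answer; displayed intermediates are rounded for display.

recognized (one wheel, involute flank): single-mesh tooth geometry, m = 3.728, N = 80
pitch radius r_p = m·N/2 = 3.728·80/2 = 149.120000
base radius r_b = r_p·cos α = 149.120000·cos 20.724° = 139.471322
roll angle φ = 36.763° = 0.64163539 rad
x = r_b·(cos φ + φ·sin φ) = 165.293171
y = r_b·(sin φ − φ·cos φ) = 11.782635

x=165.293171 y=11.782635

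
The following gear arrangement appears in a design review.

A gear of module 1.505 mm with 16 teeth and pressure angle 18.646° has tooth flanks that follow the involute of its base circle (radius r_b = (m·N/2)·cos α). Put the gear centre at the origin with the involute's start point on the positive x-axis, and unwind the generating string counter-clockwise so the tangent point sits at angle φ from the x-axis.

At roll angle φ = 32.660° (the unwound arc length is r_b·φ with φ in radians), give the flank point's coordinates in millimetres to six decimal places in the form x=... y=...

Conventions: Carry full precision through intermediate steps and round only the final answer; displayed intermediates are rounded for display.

x=13.113582 y=0.681700

single-mesh involute tooth geometry (16T wheel at module 1.505)
pitch radius r_p = m·N/2 = 1.505·16/2 = 12.040000
base radius r_b = r_p·cos α = 12.040000·cos 18.646° = 11.408045
roll angle φ = 32.660° = 0.57002453 rad
x = r_b·(cos φ + φ·sin φ) = 13.113582
y = r_b·(sin φ − φ·cos φ) = 0.681700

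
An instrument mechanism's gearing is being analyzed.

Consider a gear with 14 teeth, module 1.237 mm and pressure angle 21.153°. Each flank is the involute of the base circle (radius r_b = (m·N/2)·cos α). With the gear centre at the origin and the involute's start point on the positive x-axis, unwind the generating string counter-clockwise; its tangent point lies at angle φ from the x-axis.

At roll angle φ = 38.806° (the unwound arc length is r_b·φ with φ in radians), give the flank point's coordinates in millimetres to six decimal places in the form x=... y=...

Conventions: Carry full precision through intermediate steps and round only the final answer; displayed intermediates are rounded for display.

class = single-mesh tooth geometry [base-circle involute, m = 1.237, 14T]
pitch radius r_p = m·N/2 = 1.237·14/2 = 8.659000
base radius r_b = r_p·cos α = 8.659000·cos 21.153° = 8.075558
roll angle φ = 38.806° = 0.67729247 rad
x = r_b·(cos φ + φ·sin φ) = 9.720724
y = r_b·(sin φ − φ·cos φ) = 0.798593

x=9.720724 y=0.798593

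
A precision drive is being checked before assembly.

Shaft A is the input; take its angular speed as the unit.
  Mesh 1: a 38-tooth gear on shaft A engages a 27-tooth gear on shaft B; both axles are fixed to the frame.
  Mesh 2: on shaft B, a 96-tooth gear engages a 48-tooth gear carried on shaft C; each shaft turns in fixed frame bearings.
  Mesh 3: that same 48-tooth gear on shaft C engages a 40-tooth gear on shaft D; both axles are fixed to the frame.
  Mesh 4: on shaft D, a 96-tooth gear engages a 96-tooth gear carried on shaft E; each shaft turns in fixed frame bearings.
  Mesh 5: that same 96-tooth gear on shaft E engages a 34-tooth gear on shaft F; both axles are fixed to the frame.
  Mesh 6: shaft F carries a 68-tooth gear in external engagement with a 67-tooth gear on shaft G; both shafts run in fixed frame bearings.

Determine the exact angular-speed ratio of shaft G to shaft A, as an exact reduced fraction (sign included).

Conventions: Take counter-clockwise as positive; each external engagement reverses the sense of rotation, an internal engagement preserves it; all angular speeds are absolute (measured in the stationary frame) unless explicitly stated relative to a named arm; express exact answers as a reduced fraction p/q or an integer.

class = fixed-axis compound train [6 meshes; 6 ratios multiply, 6 sense flips]
mesh 1 [38T→27T]: running ratio 38/27, sense −
mesh 2 [96T→48T]: running ratio 76/27, sense +
mesh 3 [48T→40T]: running ratio 152/45, sense −
mesh 4 [96T→96T]: running ratio 152/45, sense +
mesh 5 [96T→34T]: running ratio 2432/255, sense −
mesh 6 [68T→67T]: running ratio 9728/1005, sense +
ω_out/ω_in = 9728/1005

9728/1005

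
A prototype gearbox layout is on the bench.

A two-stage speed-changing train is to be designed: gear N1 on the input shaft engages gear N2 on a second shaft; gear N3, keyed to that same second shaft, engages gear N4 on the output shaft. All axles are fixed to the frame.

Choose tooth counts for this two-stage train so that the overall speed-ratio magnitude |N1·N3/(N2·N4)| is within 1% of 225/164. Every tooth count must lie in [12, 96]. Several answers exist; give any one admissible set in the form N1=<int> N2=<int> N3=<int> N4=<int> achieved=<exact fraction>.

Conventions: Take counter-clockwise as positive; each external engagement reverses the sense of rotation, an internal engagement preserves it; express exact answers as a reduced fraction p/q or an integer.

N1=15 N2=12 N3=45 N4=41 achieved=225/164

design class (target 225/164): fixed-axis compound train
target = 225/164 in lowest terms: an exact hit needs N1·N3 = k·225 and N2·N4 = k·164 for one integer k, every count in [12, 96]; additionally prefer no 1:1 stage (N1 ≠ N2, N3 ≠ N4)
k = 1…2: no 1:1-free in-range split of k·225 and k·164 into factor pairs; take k = 3
k = 3: N1·N3 = 675 = 15·45, N2·N4 = 492 = 12·41
achieved = 15·45/(12·41) = 225/164; |achieved − target| = 0 ≤ 9/656 ✓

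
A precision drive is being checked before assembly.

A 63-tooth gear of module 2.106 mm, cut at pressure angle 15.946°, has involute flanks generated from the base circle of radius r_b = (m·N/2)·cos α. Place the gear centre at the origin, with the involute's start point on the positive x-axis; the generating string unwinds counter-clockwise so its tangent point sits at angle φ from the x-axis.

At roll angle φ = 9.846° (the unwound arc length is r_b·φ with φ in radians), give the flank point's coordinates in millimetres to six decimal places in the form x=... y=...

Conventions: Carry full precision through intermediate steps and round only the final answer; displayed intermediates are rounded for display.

class = single-mesh tooth geometry [base-circle involute, m = 2.106, 63T]
pitch radius r_p = m·N/2 = 2.106·63/2 = 66.339000
base radius r_b = r_p·cos α = 66.339000·cos 15.946° = 63.786345
roll angle φ = 9.846° = 0.17184512 rad
x = r_b·(cos φ + φ·sin φ) = 64.721232
y = r_b·(sin φ − φ·cos φ) = 0.107581

x=64.721232 y=0.107581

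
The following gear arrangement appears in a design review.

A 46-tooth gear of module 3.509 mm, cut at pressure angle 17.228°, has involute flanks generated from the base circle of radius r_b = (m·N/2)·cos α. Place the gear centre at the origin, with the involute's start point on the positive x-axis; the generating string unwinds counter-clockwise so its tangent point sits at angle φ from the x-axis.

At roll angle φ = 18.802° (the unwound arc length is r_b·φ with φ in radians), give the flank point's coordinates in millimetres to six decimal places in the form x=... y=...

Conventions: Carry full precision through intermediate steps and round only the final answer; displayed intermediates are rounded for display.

single-mesh involute tooth geometry (46T wheel at module 3.509)
pitch radius r_p = m·N/2 = 3.509·46/2 = 80.707000
base radius r_b = r_p·cos α = 80.707000·cos 17.228° = 77.085979
roll angle φ = 18.802° = 0.32815681 rad
x = r_b·(cos φ + φ·sin φ) = 81.125479
y = r_b·(sin φ − φ·cos φ) = 0.898285

x=81.125479 y=0.898285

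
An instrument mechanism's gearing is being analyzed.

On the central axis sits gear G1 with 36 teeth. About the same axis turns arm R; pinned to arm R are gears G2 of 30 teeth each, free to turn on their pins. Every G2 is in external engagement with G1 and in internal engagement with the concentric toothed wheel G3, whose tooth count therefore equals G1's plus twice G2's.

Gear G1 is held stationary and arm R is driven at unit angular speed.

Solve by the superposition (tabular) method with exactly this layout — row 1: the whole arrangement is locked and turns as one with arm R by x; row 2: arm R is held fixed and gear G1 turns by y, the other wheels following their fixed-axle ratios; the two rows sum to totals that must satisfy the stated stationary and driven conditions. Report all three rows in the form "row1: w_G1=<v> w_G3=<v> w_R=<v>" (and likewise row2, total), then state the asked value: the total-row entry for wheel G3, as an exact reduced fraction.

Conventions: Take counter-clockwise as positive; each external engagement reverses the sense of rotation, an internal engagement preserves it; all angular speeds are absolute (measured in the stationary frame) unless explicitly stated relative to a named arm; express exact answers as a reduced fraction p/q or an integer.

planetary set (36T centre, 30T on arm, 96T internal) — Willis relation
row 1 — lock + rotate with arm: ω_sun = ω_ring = ω_arm = x
row 2: sun turns y, ring = −(36/96)·y, arm 0
boundary: total ω_sun = x + y = 0 and total ω_arm = x = 1  ⇒  y = -1, x = 1
row 2 ring = −(36/96)·(-1) = 3/8
totals (row 1 + row 2): sun 1 + (-1) = 0, ring 1 + 3/8 = 11/8, arm 1 + 0 = 1
asked cell (total, ring) = 11/8

row1: w_G1=1 w_G3=1 w_R=1
row2: w_G1=-1 w_G3=3/8 w_R=0
total: w_G1=0 w_G3=11/8 w_R=1
asked value: 11/8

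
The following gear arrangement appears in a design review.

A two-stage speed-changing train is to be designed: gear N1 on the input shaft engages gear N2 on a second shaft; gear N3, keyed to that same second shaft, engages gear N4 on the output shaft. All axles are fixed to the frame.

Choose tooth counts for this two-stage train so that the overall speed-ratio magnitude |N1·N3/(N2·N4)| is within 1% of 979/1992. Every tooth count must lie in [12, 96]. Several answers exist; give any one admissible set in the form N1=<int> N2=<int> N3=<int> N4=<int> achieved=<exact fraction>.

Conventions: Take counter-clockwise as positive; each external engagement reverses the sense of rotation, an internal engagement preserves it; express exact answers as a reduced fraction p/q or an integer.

class = fixed-axis compound train [2-stage, 979/1992 wanted]
target = 979/1992 in lowest terms: an exact hit needs N1·N3 = k·979 and N2·N4 = k·1992 for one integer k, every count in [12, 96]; additionally prefer no 1:1 stage (N1 ≠ N2, N3 ≠ N4)
k = 1: no 1:1-free in-range split of k·979 and k·1992 into factor pairs; take k = 2
k = 2: N1·N3 = 1958 = 22·89, N2·N4 = 3984 = 48·83
achieved = 22·89/(48·83) = 979/1992; |achieved − target| = 0 ≤ 979/199200 ✓

N1=22 N2=48 N3=89 N4=83 achieved=979/1992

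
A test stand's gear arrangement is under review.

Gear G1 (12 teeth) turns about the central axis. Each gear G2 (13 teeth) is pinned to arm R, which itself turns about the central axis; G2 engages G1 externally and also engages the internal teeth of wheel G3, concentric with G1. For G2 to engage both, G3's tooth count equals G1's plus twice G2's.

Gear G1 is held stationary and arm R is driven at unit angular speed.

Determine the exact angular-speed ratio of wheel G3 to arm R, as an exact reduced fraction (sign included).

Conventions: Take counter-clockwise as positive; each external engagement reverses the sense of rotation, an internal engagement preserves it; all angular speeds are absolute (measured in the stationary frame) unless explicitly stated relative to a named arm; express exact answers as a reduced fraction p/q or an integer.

25/19

recognized (axles ride arm R): planetary set, 12/13/38 teeth
ring teeth: 12 + 2·13 = 38
12(ω_sun−ω_arm) = −38(ω_ring−ω_arm),  ω_sun = 0, ω_arm = 1
ω_ring = 1 − (12/38)(0−1) = 25/19
ω_out/ω_in = 25/19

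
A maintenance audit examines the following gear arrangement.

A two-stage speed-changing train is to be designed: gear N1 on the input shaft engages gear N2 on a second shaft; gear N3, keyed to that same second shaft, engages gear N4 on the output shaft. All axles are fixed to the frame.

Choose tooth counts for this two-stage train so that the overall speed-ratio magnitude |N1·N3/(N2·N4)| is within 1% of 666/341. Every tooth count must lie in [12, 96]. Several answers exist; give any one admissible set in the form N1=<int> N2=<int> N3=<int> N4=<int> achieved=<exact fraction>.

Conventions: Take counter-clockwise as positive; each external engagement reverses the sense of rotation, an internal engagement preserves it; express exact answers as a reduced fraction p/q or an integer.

N1=18 N2=22 N3=74 N4=31 achieved=666/341

2-stage fixed-axis compound train for ratio 666/341
target = 666/341 in lowest terms: an exact hit needs N1·N3 = k·666 and N2·N4 = k·341 for one integer k, every count in [12, 96]; additionally prefer no 1:1 stage (N1 ≠ N2, N3 ≠ N4)
k = 1: no 1:1-free in-range split of k·666 and k·341 into factor pairs; take k = 2
k = 2: N1·N3 = 1332 = 18·74, N2·N4 = 682 = 22·31
achieved = 18·74/(22·31) = 666/341; |achieved − target| = 0 ≤ 333/17050 ✓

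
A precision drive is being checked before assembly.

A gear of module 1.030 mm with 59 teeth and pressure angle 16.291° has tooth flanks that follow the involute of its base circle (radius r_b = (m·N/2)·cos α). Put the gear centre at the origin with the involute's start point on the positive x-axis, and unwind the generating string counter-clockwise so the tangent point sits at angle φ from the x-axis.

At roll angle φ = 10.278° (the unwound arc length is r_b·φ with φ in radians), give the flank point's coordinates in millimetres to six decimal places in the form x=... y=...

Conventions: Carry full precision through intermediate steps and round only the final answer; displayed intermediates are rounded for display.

single-mesh involute tooth geometry (59T wheel at module 1.030)
pitch radius r_p = m·N/2 = 1.030·59/2 = 30.385000
base radius r_b = r_p·cos α = 30.385000·cos 16.291° = 29.165023
roll angle φ = 10.278° = 0.17938494 rad
x = r_b·(cos φ + φ·sin φ) = 29.630505
y = r_b·(sin φ − φ·cos φ) = 0.055937

x=29.630505 y=0.055937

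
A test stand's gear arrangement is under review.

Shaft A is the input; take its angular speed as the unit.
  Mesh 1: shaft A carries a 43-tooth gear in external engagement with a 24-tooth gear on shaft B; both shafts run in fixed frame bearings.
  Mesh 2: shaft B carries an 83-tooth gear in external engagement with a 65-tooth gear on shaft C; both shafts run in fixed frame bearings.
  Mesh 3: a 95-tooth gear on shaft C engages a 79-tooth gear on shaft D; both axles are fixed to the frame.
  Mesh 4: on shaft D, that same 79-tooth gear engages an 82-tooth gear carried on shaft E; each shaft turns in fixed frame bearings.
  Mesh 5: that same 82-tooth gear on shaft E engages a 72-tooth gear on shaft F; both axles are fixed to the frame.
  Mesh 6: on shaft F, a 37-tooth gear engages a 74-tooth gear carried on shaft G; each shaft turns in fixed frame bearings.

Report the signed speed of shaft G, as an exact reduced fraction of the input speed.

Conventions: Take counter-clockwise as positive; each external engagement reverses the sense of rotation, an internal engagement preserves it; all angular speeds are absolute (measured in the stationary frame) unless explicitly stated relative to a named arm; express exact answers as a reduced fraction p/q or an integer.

6-mesh fixed-axis compound train (all bearings frame-fixed)
mesh 1 [43T→24T]: |ω|/ω_in = 1×43/24 = 43/24, sense flips to −
mesh 2 [83T→65T]: |ω|/ω_in = (43/24)×83/65 = 3569/1560, sense flips to +
mesh 3 [95T→79T]: |ω|/ω_in = (3569/1560)×95/79 = 67811/24648, sense flips to −
mesh 4 [79T→82T]: |ω|/ω_in = (67811/24648)×79/82 = 67811/25584, sense flips to +
mesh 5 [82T→72T]: |ω|/ω_in = (67811/25584)×82/72 = 67811/22464, sense flips to −
mesh 6 [37T→74T]: |ω|/ω_in = (67811/22464)×37/74 = 67811/44928, sense flips to +
signed output speed (× input speed) = 67811/44928

67811/44928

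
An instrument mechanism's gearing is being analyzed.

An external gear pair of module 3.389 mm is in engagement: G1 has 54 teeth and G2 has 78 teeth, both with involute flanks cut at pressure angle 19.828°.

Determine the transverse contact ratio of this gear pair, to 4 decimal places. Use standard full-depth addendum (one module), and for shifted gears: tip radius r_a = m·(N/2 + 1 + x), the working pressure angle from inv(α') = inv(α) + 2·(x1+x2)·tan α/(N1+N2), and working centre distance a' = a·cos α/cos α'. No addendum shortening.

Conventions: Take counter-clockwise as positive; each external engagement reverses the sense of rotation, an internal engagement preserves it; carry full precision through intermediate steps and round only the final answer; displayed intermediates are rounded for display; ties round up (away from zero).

1.8051

topology: single-mesh involute geometry — m = 3.389, 54T/78T pair
base radii: r_b1 = 86.078255, r_b2 = 124.335258
tip radii: r_a1 = 94.892000, r_a2 = 135.560000
no profile shift: α' = α, a' = a
action lengths: √(r_a1²−r_b1²) = 39.937772, √(r_a2²−r_b2²) = 54.011640
base pitch p_b = π·m·cos α = 10.015660
CR = (39.937772 + 54.011640 − 223.674000·sin 19.82800°)/10.015660 = 1.805144
contact ratio ≈ 1.8051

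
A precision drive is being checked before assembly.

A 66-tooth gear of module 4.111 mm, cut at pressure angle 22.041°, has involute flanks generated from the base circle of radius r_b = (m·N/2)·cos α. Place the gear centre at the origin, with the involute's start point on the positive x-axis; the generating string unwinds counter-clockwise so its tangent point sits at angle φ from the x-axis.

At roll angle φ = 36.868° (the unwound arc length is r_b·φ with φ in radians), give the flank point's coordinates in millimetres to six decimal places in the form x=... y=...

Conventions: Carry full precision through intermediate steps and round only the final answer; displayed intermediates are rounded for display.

topology: single-mesh involute geometry — m = 4.111, N = 66
pitch radius r_p = m·N/2 = 4.111·66/2 = 135.663000
base radius r_b = r_p·cos α = 135.663000·cos 22.041° = 125.748145
roll angle φ = 36.868° = 0.64346799 rad
x = r_b·(cos φ + φ·sin φ) = 149.147814
y = r_b·(sin φ − φ·cos φ) = 10.712022

x=149.147814 y=10.712022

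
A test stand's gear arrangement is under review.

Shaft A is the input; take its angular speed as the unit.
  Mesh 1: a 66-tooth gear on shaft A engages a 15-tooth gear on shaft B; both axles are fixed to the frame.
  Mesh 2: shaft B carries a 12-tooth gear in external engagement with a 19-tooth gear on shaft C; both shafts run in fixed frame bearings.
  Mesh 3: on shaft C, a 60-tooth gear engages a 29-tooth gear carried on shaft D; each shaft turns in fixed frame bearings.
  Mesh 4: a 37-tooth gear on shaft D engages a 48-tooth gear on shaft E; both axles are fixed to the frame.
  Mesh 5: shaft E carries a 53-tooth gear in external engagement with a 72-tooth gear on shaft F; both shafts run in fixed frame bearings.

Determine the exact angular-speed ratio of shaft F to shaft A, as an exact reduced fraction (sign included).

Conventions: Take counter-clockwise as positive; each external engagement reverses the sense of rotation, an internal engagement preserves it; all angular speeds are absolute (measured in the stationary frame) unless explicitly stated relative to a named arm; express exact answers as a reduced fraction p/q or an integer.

-21571/6612

class = fixed-axis compound train [5 meshes; 5 ratios multiply, 5 sense flips]
mesh 1 [66T→15T]: running ratio 22/5, sense −
mesh 2 [12T→19T]: running ratio 264/95, sense +
mesh 3 [60T→29T]: running ratio 3168/551, sense −
mesh 4 [37T→48T]: running ratio 2442/551, sense +
mesh 5 [53T→72T]: running ratio 21571/6612, sense −
ω_out/ω_in = -21571/6612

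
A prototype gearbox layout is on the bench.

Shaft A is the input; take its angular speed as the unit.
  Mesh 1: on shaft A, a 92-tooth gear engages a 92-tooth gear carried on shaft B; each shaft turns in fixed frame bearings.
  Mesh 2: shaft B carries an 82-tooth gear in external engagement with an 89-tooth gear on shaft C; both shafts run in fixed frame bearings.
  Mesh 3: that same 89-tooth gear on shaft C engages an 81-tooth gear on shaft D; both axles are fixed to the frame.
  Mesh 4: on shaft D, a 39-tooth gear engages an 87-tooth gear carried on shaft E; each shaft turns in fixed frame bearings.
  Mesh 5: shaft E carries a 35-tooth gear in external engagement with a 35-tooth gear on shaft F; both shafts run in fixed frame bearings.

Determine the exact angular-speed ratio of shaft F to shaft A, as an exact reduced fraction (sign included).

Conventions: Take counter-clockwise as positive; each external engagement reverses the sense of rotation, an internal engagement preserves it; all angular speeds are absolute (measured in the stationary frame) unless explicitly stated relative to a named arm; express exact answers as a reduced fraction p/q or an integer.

class = fixed-axis compound train [5 meshes; 5 ratios multiply, 5 sense flips]
mesh 1 [92T→92T]: running ratio 1, sense −
mesh 2 [82T→89T]: running ratio 82/89, sense +
mesh 3 [89T→81T]: running ratio 82/81, sense −
mesh 4 [39T→87T]: running ratio 1066/2349, sense +
mesh 5 [35T→35T]: running ratio 1066/2349, sense −
ω_out/ω_in = -1066/2349

-1066/2349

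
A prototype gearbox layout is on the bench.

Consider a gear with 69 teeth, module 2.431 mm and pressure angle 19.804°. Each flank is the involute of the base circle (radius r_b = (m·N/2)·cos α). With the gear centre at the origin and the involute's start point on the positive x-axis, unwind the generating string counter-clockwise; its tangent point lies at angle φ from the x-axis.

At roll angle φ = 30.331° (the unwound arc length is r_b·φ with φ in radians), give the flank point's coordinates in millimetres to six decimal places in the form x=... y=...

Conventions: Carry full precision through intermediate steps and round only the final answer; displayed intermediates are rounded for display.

x=89.203273 y=3.793840

single-mesh involute tooth geometry (69T wheel at module 2.431)
pitch radius r_p = m·N/2 = 2.431·69/2 = 83.869500
base radius r_b = r_p·cos α = 83.869500·cos 19.804° = 78.909216
roll angle φ = 30.331° = 0.52937582 rad
x = r_b·(cos φ + φ·sin φ) = 89.203273
y = r_b·(sin φ − φ·cos φ) = 3.793840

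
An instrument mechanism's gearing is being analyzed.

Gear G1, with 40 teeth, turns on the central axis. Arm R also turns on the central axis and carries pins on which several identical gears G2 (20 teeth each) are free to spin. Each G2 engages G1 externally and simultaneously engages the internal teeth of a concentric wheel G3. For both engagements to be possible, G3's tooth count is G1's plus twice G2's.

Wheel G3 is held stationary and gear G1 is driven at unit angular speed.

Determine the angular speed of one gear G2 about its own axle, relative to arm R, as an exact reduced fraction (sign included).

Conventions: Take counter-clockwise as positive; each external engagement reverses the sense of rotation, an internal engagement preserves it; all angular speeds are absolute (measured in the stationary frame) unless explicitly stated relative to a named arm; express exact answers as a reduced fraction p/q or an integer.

-4/3

recognized (axles ride arm R): planetary set, 40/20/80 teeth
ring teeth: 40 + 2·20 = 80
40(ω_sun−ω_arm) = −80(ω_ring−ω_arm),  ω_ring = 0, ω_sun = 1
40(1−ω_arm) = −80(0−ω_arm)  ⇒  120·ω_arm = 40  ⇒  ω_arm = 1/3
sun–planet mesh: 40·(1−1/3) = −20·(ω_p−ω_arm)  ⇒  ω_p−ω_arm = -4/3
exact speed ratio = -4/3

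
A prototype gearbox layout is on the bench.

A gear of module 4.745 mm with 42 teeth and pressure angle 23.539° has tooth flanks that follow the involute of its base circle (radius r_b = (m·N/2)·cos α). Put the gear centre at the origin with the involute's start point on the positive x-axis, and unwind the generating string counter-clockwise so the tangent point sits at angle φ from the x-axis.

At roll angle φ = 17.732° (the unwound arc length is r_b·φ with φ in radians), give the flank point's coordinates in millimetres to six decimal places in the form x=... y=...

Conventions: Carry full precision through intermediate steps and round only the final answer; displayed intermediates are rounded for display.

x=95.624052 y=0.894012

recognized (one wheel, involute flank): single-mesh tooth geometry, m = 4.745, N = 42
pitch radius r_p = m·N/2 = 4.745·42/2 = 99.645000
base radius r_b = r_p·cos α = 99.645000·cos 23.539° = 91.353384
roll angle φ = 17.732° = 0.30948178 rad
x = r_b·(cos φ + φ·sin φ) = 95.624052
y = r_b·(sin φ − φ·cos φ) = 0.894012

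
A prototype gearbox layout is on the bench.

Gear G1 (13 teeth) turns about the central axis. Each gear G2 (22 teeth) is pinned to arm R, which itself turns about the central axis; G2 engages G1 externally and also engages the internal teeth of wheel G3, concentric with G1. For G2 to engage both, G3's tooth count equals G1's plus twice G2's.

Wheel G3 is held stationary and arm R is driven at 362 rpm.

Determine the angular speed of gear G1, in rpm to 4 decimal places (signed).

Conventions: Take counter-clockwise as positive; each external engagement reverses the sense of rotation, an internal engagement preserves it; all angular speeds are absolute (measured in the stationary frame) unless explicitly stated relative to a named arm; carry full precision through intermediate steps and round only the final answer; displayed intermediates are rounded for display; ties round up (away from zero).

planetary set (13T centre, 22T on arm, 57T internal) — Willis relation
normalise by the input: solve with ω_arm = 1, then scale by 362 rpm
ring teeth: 13 + 2·22 = 57
13(ω_sun−ω_arm) = −57(ω_ring−ω_arm),  ω_ring = 0, ω_arm = 1
ω_sun = 1 − (57/13)(0−1) = 70/13
scale: ω_sun = 70/13 × 362 rpm = +1949.2308 rpm

+1949.2308 rpm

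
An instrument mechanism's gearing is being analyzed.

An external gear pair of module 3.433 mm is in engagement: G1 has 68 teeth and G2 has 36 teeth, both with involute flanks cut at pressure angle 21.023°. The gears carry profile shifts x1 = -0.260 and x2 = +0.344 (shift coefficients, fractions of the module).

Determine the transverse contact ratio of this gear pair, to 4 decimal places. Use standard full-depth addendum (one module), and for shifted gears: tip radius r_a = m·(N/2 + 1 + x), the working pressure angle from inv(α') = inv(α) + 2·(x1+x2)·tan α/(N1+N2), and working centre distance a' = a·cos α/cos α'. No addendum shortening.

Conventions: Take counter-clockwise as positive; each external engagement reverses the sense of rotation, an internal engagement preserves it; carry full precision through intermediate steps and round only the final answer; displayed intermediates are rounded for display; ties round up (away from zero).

1.6467

recognized (one external pair, fixed centres): single-mesh tooth geometry, m = 3.433, N1 = 68, N2 = 36
base radii: r_b1 = 108.952574, r_b2 = 57.680775
tip radii: r_a1 = 119.262420, r_a2 = 66.407952
inv(α') = inv(21.023°) + 2·(-0.260+0.344)·tan α/(68+36) = 0.01802495  ⇒  α' = 21.26086°
a' = a·cos α / cos α' = 178.5160·cos 21.023°/cos 21.26086° = 178.802820
action lengths: √(r_a1²−r_b1²) = 48.506302, √(r_a2²−r_b2²) = 32.908119
base pitch p_b = π·m·cos α = 10.067194
CR = (48.506302 + 32.908119 − 178.802820·sin 21.26086°)/10.067194 = 1.646724
contact ratio ≈ 1.6467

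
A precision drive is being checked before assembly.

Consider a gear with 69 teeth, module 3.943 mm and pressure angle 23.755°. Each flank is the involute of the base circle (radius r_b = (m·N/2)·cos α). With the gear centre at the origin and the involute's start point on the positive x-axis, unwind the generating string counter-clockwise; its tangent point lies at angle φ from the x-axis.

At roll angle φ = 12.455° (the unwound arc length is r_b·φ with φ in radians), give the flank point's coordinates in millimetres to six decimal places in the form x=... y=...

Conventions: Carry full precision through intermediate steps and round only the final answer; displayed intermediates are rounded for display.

recognized (one wheel, involute flank): single-mesh tooth geometry, m = 3.943, N = 69
pitch radius r_p = m·N/2 = 3.943·69/2 = 136.033500
base radius r_b = r_p·cos α = 136.033500·cos 23.755° = 124.508243
roll angle φ = 12.455° = 0.21738076 rad
x = r_b·(cos φ + φ·sin φ) = 127.415361
y = r_b·(sin φ − φ·cos φ) = 0.424313

x=127.415361 y=0.424313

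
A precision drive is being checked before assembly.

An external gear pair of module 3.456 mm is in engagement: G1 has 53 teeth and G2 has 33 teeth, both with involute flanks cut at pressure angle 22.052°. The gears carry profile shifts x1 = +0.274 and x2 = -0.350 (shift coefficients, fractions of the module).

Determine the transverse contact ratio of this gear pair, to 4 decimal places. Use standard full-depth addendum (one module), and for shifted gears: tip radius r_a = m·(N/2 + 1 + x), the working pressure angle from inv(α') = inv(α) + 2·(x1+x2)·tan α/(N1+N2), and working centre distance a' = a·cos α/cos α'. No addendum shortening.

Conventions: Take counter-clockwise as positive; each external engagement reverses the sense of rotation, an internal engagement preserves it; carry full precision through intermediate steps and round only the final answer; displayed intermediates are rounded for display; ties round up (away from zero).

topology: single-mesh involute geometry — m = 3.456, 53T/33T pair
base radii: r_b1 = 84.884034, r_b2 = 52.852323
tip radii: r_a1 = 95.986944, r_a2 = 59.270400
inv(α') = inv(22.052°) + 2·(+0.274-0.350)·tan α/(53+33) = 0.01948637  ⇒  α' = 21.79881°
a' = a·cos α / cos α' = 148.6080·cos 22.052°/cos 21.79881° = 148.343906
action lengths: √(r_a1²−r_b1²) = 44.812879, √(r_a2²−r_b2²) = 26.825589
base pitch p_b = π·m·cos α = 10.063059
CR = (44.812879 + 26.825589 − 148.343906·sin 21.79881°)/10.063059 = 1.644746
contact ratio ≈ 1.6447

1.6447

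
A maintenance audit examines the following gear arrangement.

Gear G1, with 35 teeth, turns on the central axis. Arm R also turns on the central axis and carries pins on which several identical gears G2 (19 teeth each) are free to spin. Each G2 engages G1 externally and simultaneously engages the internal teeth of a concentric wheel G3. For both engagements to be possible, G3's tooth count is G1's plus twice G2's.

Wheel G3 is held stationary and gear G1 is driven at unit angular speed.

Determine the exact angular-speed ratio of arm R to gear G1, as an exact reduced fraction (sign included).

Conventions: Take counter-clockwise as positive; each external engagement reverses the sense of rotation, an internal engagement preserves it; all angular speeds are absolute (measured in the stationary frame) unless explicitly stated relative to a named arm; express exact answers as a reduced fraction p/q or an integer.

planetary set (35T centre, 19T on arm, 73T internal) — Willis relation
ring teeth: 35 + 2·19 = 73
35(ω_sun−ω_arm) = −73(ω_ring−ω_arm),  ω_ring = 0, ω_sun = 1
35(1−ω_arm) = −73(0−ω_arm)  ⇒  108·ω_arm = 35  ⇒  ω_arm = 35/108
ω_out/ω_in = 35/108

35/108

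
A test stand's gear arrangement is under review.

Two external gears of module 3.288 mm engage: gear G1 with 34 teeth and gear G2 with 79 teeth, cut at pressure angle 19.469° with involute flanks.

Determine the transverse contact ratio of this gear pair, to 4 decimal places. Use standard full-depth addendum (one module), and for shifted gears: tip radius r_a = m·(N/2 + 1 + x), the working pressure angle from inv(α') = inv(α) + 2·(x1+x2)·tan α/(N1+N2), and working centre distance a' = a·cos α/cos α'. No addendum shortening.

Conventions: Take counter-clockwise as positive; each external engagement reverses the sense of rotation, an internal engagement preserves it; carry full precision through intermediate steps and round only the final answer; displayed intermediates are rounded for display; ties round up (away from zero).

1.7814

topology: single-mesh involute geometry — m = 3.288, 34T/79T pair
base radii: r_b1 = 52.699976, r_b2 = 122.449945
tip radii: r_a1 = 59.184000, r_a2 = 133.164000
no profile shift: α' = α, a' = a
action lengths: √(r_a1²−r_b1²) = 26.934334, √(r_a2²−r_b2²) = 52.332226
base pitch p_b = π·m·cos α = 9.738933
CR = (26.934334 + 52.332226 − 185.772000·sin 19.46900°)/9.738933 = 1.781442
contact ratio ≈ 1.7814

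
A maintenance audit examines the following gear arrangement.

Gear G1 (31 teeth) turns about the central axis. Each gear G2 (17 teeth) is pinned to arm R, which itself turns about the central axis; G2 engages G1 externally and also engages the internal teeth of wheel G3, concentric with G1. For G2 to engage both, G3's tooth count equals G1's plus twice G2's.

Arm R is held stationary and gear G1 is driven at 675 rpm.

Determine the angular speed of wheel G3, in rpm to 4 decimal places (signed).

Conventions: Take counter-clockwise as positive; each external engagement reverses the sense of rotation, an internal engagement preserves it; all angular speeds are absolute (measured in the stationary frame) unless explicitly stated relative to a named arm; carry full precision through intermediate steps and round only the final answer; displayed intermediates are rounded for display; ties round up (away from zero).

class = planetary set [G3 = 31+2·17 = 65; Willis about the carrier]
normalise by the input: solve with ω_sun = 1, then scale by 675 rpm
ring teeth: 31 + 2·17 = 65
31(ω_sun−ω_arm) = −65(ω_ring−ω_arm),  ω_arm = 0, ω_sun = 1
ω_ring = 0 − (31/65)(1−0) = -31/65
scale: ω_ring = -31/65 × 675 rpm = -321.9231 rpm

-321.9231 rpm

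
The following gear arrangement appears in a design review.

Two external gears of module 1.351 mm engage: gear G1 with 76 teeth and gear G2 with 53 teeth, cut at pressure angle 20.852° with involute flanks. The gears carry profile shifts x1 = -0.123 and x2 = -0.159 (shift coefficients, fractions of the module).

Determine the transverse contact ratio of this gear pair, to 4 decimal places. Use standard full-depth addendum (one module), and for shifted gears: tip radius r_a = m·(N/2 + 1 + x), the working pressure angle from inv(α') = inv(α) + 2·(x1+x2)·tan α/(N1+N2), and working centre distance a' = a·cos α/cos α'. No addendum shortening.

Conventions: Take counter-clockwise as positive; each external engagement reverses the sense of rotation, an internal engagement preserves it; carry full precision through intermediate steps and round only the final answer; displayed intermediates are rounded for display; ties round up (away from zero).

topology: single-mesh involute geometry — m = 1.351, 76T/53T pair
base radii: r_b1 = 47.975515, r_b2 = 33.456609
tip radii: r_a1 = 52.522827, r_a2 = 36.937691
inv(α') = inv(20.852°) + 2·(-0.123-0.159)·tan α/(76+53) = 0.01530185  ⇒  α' = 20.17033°
a' = a·cos α / cos α' = 87.1395·cos 20.852°/cos 20.17033° = 86.752506
action lengths: √(r_a1²−r_b1²) = 21.377495, √(r_a2²−r_b2²) = 15.654019
base pitch p_b = π·m·cos α = 3.966303
CR = (21.377495 + 15.654019 − 86.752506·sin 20.17033°)/3.966303 = 1.794668
contact ratio ≈ 1.7947

1.7947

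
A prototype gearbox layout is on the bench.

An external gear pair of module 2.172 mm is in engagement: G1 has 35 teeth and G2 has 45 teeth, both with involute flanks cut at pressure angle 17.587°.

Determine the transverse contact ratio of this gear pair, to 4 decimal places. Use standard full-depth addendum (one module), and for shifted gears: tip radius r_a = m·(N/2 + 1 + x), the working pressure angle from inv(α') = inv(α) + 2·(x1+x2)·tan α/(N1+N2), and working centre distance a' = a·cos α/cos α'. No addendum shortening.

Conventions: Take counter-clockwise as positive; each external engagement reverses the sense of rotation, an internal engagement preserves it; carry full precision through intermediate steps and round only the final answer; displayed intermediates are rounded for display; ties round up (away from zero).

1.8414

recognized (one external pair, fixed centres): single-mesh tooth geometry, m = 2.172, N1 = 35, N2 = 45
base radii: r_b1 = 36.233384, r_b2 = 46.585779
tip radii: r_a1 = 40.182000, r_a2 = 51.042000
no profile shift: α' = α, a' = a
action lengths: √(r_a1²−r_b1²) = 17.370521, √(r_a2²−r_b2²) = 20.857874
base pitch p_b = π·m·cos α = 6.504602
CR = (17.370521 + 20.857874 − 86.880000·sin 17.58700°)/6.504602 = 1.841356
contact ratio ≈ 1.8414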